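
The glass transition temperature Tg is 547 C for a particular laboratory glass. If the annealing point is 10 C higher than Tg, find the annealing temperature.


The annealing temperature is Tg plus the offset:
  T_anneal = 547 + 10 = 557 C

557 C


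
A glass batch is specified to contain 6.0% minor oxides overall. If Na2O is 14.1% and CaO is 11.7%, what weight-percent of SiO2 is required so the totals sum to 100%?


Known pieces sum to 100%:
  SiO2 = 100 - (others + Na2O + CaO)
  SiO2 = 100 - (6.0 + 14.1 + 11.7) = 68.2%

68.2%


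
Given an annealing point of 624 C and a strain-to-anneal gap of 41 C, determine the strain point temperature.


Strain point = annealing point - difference:
  T_strain = 624 - 41 = 583 C

583 C


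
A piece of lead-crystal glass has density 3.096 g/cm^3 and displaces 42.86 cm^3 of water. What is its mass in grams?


Rearrange rho = m / V:
  m = rho * V
  m = 3.096 * 42.86 = 132.695 g

132.695 g


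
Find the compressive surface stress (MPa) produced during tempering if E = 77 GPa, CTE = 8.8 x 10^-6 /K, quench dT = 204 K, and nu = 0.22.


Tempering stress: sigma = E * alpha * dT / (1 - nu)
  E (MPa) = 77 * 1000 = 77000
  Numerator = 77000 * (8.8 x 10^-6) * 204 = 138.2304
  Denominator = 1 - 0.22 = 0.78
  sigma = 138.2304 / 0.78 = 177.2 MPa

177.2 MPa


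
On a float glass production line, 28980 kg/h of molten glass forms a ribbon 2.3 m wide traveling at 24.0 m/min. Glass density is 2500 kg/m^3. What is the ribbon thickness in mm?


Ribbon cross-section from mass balance:
  Volume rate = throughput / density = 28980 / 2500 = 11.592 m^3/h
  thickness = volume rate / (speed * 60 * width), i.e.
  thickness = throughput / (60 * speed * width * density) * 1000
  thickness = 28980 / (60 * 24.0 * 2.3 * 2500) * 1000 = 3.5 mm

3.5 mm


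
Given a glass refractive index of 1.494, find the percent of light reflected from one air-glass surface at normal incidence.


Fresnel reflectance at normal incidence:
  R = ((n - 1)/(n + 1))^2
  (n - 1)/(n + 1) = (1.494 - 1)/(1.494 + 1) = 0.198075
  R = 0.198075^2 = 0.0392337
  R(%) = 0.0392337 * 100 = 3.923%

3.923%


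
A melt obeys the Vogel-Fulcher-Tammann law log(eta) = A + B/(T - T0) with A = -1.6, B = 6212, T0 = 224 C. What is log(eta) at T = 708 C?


VFT equation: log(eta) = A + B / (T - T0)
  T - T0 = 708 - 224 = 484
  B / (T - T0) = 6212 / 484 = 12.835
  log(eta) = -1.6 + 12.835 = 11.235

11.235


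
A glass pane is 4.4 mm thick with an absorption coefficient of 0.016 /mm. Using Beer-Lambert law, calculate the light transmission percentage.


Beer-Lambert law: T = exp(-alpha * thickness)
  exponent = -0.016 * 4.4 = -0.0704
  T = exp(-0.0704) = 0.932
  Percentage = 0.932 * 100 = 93.2%

93.2%


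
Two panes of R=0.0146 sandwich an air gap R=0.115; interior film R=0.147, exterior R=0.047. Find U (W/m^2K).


Total thermal resistance (series):
  R_total = R_in + R_glass + R_air + R_glass + R_out
  R_total = 0.147 + 0.0146 + 0.115 + 0.0146 + 0.047 = 0.3382 m^2K/W
U-value = 1 / R_total = 1 / 0.3382 = 2.957 W/m^2K

2.957 W/m^2K


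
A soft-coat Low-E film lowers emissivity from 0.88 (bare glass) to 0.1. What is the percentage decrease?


Percentage reduction = (1 - coated/uncoated) * 100
  Ratio = 0.1 / 0.88 = 0.1136
  Reduction = (1 - 0.1136) * 100 = 88.6%

88.6%


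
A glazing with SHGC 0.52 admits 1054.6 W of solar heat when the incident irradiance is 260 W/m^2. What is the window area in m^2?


Rearrange Q = Area * SHGC * Irradiance:
  Area = Q / (SHGC * Irradiance)
  Area = 1054.6 / (0.52 * 260) = 7.8 m^2

7.8 m^2


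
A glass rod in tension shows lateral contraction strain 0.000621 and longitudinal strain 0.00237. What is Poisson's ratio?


Poisson's ratio: nu = lateral strain / axial strain
  nu = 0.000621 / 0.00237 = 0.262

0.262


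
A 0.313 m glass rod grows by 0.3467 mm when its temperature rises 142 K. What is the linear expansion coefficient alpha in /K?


Rearrange dL = alpha * L0 * dT for alpha:
  alpha = dL / (L0 * dT)
  alpha = (0.3467 / 1000) / (0.313 * 142) = 0.0000078 /K = 7.8 x 10^-6 /K

7.8 x 10^-6 /K


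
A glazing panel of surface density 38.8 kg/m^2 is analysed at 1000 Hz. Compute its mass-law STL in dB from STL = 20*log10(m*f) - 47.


Mass law: STL = 20 * log10(m * f) - 47
  m * f = 38.8 * 1000 = 38800
  log10(38800) = 4.58883
  STL = 20 * 4.58883 - 47 = 91.7766 - 47 = 44.8 dB

44.8 dB


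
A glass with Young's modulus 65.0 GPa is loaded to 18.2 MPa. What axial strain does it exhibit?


Rearrange E = sigma / epsilon:
  epsilon = sigma / E
  E (MPa) = 65.0 * 1000 = 65000
  epsilon = 18.2 / 65000 = 0.00028

0.00028


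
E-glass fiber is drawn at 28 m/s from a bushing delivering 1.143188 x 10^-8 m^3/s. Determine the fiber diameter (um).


Cross-sectional area from continuity:
  A = Q / v = 1.143188 x 10^-8 / 28 = 4.082814 x 10^-10 m^2
Diameter from circular cross-section:
  d = sqrt(4A / pi) * 10^6 (m -> um)
  d = sqrt(4 * 4.082814 x 10^-10 / pi) * 10^6 = 22.8 um

22.8 um


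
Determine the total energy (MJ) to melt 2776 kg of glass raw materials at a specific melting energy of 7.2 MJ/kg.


Total energy = mass * specific energy
  E = 2776 * 7.2 = 19987.2 MJ

19987.2 MJ


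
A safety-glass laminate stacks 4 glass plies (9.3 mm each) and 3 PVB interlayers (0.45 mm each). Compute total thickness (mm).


Total thickness = glass contribution + PVB contribution
  Glass: 4 * 9.3 = 37.2 mm
  PVB: 3 * 0.45 = 1.35 mm
  Total = 37.2 + 1.35 = 38.55 mm

38.55 mm


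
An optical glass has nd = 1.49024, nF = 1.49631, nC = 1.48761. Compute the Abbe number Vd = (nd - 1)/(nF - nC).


Abbe number formula: Vd = (nd - 1) / (nF - nC)
  nd - 1 = 1.49024 - 1 = 0.49024
  nF - nC = 1.49631 - 1.48761 = 0.0087
  Vd = 0.49024 / 0.0087 = 56.35

56.35


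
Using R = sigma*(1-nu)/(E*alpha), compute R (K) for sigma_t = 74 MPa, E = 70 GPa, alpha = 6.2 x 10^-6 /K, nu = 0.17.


Thermal shock resistance: R = sigma * (1 - nu) / (E * alpha)
  Numerator = 74 * (1 - 0.17) = 61.42
  Denominator = 70 * 1000 * (6.2 x 10^-6) = 0.434
  R = 61.42 / 0.434 = 141.5 K

141.5 K


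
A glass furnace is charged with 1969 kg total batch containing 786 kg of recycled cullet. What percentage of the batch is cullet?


Cullet ratio = (cullet mass / total batch mass) * 100
  Ratio = 786 / 1969 * 100 = 39.92%

39.92%


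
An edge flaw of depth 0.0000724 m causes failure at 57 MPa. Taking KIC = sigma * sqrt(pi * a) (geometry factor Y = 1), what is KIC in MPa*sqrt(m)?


Fracture toughness: KIC = sigma * sqrt(pi * a)
  pi * a = pi * 0.0000724 = 0.000227451
  sqrt(pi * a) = 0.015081
  KIC = 57 * 0.015081 = 0.86 MPa*sqrt(m)

0.86 MPa*sqrt(m)


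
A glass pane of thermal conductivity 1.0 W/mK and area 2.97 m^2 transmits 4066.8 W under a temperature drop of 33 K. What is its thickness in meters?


Fourier's law: t = k * A * dT / Q
  t = 1.0 * 2.97 * 33 / 4066.8
  t = 98.01 / 4066.8 = 0.0241 m

0.0241 m


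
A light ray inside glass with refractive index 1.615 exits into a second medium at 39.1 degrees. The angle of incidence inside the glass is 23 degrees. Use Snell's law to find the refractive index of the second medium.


Apply Snell's law: n1 * sin(theta1) = n2 * sin(theta2)
  n2 = n1 * sin(theta1) / sin(theta2)
  sin(23) = 0.390731
  sin(39.1) = 0.630676
  n2 = 1.615 * 0.390731 / 0.630676 = 1.0006

1.0006


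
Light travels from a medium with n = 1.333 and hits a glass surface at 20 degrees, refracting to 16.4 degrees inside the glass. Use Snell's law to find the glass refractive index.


Apply Snell's law: n1 * sin(theta1) = n2 * sin(theta2)
  n2 = n1 * sin(theta1) / sin(theta2)
  sin(20) = 0.34202
  sin(16.4) = 0.282341
  n2 = 1.333 * 0.34202 / 0.282341 = 1.6148

1.6148


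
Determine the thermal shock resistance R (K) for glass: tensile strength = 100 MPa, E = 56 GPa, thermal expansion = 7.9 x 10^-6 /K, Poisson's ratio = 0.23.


Thermal shock resistance: R = sigma * (1 - nu) / (E * alpha)
  Numerator = 100 * (1 - 0.23) = 77.0
  Denominator = 56 * 1000 * (7.9 x 10^-6) = 0.4424
  R = 77.0 / 0.4424 = 174.1 K

174.1 K


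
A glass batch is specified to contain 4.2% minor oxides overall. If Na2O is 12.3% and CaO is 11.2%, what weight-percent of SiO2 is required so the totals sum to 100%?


Known pieces sum to 100%:
  SiO2 = 100 - (others + Na2O + CaO)
  SiO2 = 100 - (4.2 + 12.3 + 11.2) = 72.3%

72.3%


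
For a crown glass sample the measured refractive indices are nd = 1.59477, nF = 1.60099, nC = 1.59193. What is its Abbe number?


Abbe number formula: Vd = (nd - 1) / (nF - nC)
  nd - 1 = 1.59477 - 1 = 0.59477
  nF - nC = 1.60099 - 1.59193 = 0.00906
  Vd = 0.59477 / 0.00906 = 65.65

65.65


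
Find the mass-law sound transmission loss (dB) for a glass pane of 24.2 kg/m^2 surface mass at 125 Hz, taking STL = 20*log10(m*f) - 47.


Mass law: STL = 20 * log10(m * f) - 47
  m * f = 24.2 * 125 = 3025
  log10(3025) = 3.48073
  STL = 20 * 3.48073 - 47 = 69.6146 - 47 = 22.6 dB

22.6 dB


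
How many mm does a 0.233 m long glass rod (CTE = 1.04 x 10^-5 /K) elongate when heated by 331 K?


Thermal expansion formula: dL = alpha * L0 * dT
  dL = (1.04 x 10^-5) * 0.233 * 331 = 0.00080208 m
Convert to mm: 0.00080208 * 1000 = 0.8021 mm

0.8021 mm


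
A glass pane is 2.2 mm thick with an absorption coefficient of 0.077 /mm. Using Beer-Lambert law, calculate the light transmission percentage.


Beer-Lambert law: T = exp(-alpha * thickness)
  exponent = -0.077 * 2.2 = -0.1694
  T = exp(-0.1694) = 0.8442
  Percentage = 0.8442 * 100 = 84.42%

84.42%


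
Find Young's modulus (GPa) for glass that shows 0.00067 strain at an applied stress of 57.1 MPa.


Young's modulus: E = stress / strain
  E = 57.1 MPa / 0.00067 = 85223.88 MPa
Convert to GPa: 85223.88 / 1000 = 85.22 GPa

85.22 GPa


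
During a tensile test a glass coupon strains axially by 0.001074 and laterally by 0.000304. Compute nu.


Poisson's ratio: nu = lateral strain / axial strain
  nu = 0.000304 / 0.001074 = 0.2831

0.2831


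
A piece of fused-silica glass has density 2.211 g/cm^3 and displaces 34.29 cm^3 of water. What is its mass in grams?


Rearrange rho = m / V:
  m = rho * V
  m = 2.211 * 34.29 = 75.815 g

75.815 g


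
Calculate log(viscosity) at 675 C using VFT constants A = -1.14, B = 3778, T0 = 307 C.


VFT equation: log(eta) = A + B / (T - T0)
  T - T0 = 675 - 307 = 368
  B / (T - T0) = 3778 / 368 = 10.266
  log(eta) = -1.14 + 10.266 = 9.126

9.126


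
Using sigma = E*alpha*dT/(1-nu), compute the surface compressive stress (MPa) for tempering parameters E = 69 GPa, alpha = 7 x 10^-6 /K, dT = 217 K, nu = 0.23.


Tempering stress: sigma = E * alpha * dT / (1 - nu)
  E (MPa) = 69 * 1000 = 69000
  Numerator = 69000 * (7 x 10^-6) * 217 = 104.811
  Denominator = 1 - 0.23 = 0.77
  sigma = 104.811 / 0.77 = 136.1 MPa

136.1 MPa


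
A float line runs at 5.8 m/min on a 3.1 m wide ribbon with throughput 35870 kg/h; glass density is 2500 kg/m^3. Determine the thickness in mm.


Ribbon cross-section from mass balance:
  Volume rate = throughput / density = 35870 / 2500 = 14.348 m^3/h
  thickness = volume rate / (speed * 60 * width), i.e.
  thickness = throughput / (60 * speed * width * density) * 1000
  thickness = 35870 / (60 * 5.8 * 3.1 * 2500) * 1000 = 13.3 mm

13.3 mm


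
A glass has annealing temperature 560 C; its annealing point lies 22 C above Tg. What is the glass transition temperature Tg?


Rearrange T_anneal = Tg + offset for Tg:
  Tg = T_anneal - offset = 560 - 22 = 538 C

538 C


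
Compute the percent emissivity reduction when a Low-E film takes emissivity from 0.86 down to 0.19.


Percentage reduction = (1 - coated/uncoated) * 100
  Ratio = 0.19 / 0.86 = 0.2209
  Reduction = (1 - 0.2209) * 100 = 77.9%

77.9%


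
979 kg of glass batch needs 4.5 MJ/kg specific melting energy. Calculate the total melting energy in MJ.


Total energy = mass * specific energy
  E = 979 * 4.5 = 4405.5 MJ

4405.5 MJ


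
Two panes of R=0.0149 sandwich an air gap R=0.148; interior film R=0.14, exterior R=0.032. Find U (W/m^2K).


Total thermal resistance (series):
  R_total = R_in + R_glass + R_air + R_glass + R_out
  R_total = 0.14 + 0.0149 + 0.148 + 0.0149 + 0.032 = 0.3498 m^2K/W
U-value = 1 / R_total = 1 / 0.3498 = 2.859 W/m^2K

2.859 W/m^2K


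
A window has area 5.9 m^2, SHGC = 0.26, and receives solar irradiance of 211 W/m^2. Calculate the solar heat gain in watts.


Solar heat gain: Q = Area * SHGC * Irradiance
  Q = 5.9 * 0.26 * 211 = 323.7 W

323.7 W


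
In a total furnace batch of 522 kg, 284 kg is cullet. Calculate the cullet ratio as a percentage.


Cullet ratio = (cullet mass / total batch mass) * 100
  Ratio = 284 / 522 * 100 = 54.41%

54.41%


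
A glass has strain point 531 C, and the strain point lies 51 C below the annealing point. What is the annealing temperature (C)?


T_anneal = T_strain + gap:
  T_anneal = 531 + 51 = 582 C

582 C


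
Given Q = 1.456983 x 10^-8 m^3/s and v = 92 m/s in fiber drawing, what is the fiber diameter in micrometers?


Cross-sectional area from continuity:
  A = Q / v = 1.456983 x 10^-8 / 92 = 1.583677 x 10^-10 m^2
Diameter from circular cross-section:
  d = sqrt(4A / pi) * 10^6 (m -> um)
  d = sqrt(4 * 1.583677 x 10^-10 / pi) * 10^6 = 14.2 um

14.2 um


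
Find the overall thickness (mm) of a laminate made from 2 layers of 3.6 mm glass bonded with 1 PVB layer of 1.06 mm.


Total thickness = glass contribution + PVB contribution
  Glass: 2 * 3.6 = 7.2 mm
  PVB: 1 * 1.06 = 1.06 mm
  Total = 7.2 + 1.06 = 8.26 mm

8.26 mm


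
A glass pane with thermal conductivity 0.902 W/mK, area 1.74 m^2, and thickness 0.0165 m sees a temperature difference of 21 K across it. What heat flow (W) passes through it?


Fourier's law: Q = k * A * dT / t
  Q = 0.902 * 1.74 * 21 / 0.0165
  Q = 32.95908 / 0.0165 = 1997.5 W

1997.5 W


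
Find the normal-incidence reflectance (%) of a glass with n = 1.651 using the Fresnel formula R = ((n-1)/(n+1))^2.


Fresnel reflectance at normal incidence:
  R = ((n - 1)/(n + 1))^2
  (n - 1)/(n + 1) = (1.651 - 1)/(1.651 + 1) = 0.245568
  R = 0.245568^2 = 0.0603036
  R(%) = 0.0603036 * 100 = 6.03%

6.03%


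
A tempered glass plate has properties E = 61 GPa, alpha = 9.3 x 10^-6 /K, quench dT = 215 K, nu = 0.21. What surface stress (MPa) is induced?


Tempering stress: sigma = E * alpha * dT / (1 - nu)
  E (MPa) = 61 * 1000 = 61000
  Numerator = 61000 * (9.3 x 10^-6) * 215 = 121.9695
  Denominator = 1 - 0.21 = 0.79
  sigma = 121.9695 / 0.79 = 154.4 MPa

154.4 MPa


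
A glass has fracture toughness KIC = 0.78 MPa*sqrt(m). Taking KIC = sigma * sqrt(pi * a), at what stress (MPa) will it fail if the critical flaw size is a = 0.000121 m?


Rearrange KIC = sigma * sqrt(pi * a):
  sigma = KIC / sqrt(pi * a)
  sqrt(pi * 0.000121) = 0.019497
  sigma = 0.78 / 0.019497 = 40.01 MPa

40.01 MPa


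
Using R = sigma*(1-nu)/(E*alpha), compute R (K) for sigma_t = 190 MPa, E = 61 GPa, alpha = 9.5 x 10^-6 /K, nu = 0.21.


Thermal shock resistance: R = sigma * (1 - nu) / (E * alpha)
  Numerator = 190 * (1 - 0.21) = 150.1
  Denominator = 61 * 1000 * (9.5 x 10^-6) = 0.5795
  R = 150.1 / 0.5795 = 259.0 K

259.0 K


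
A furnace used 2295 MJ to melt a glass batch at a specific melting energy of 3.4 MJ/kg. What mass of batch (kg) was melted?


Rearrange E = m * s for m:
  m = E / s
  m = 2295 / 3.4 = 675.0 kg

675.0 kg


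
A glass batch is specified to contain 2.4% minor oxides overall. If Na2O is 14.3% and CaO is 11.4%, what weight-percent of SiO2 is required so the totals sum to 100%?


Known pieces sum to 100%:
  SiO2 = 100 - (others + Na2O + CaO)
  SiO2 = 100 - (2.4 + 14.3 + 11.4) = 71.9%

71.9%


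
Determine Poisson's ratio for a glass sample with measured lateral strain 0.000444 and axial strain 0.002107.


Poisson's ratio: nu = lateral strain / axial strain
  nu = 0.000444 / 0.002107 = 0.2107

0.2107


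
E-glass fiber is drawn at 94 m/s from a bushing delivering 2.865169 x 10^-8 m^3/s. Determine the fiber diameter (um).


Cross-sectional area from continuity:
  A = Q / v = 2.865169 x 10^-8 / 94 = 3.048052 x 10^-10 m^2
Diameter from circular cross-section:
  d = sqrt(4A / pi) * 10^6 (m -> um)
  d = sqrt(4 * 3.048052 x 10^-10 / pi) * 10^6 = 19.7 um

19.7 um


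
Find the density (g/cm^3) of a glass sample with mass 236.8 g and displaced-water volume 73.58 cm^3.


Use the definition of density:
  rho = mass / volume
  rho = 236.8 / 73.58 = 3.218 g/cm^3

3.218 g/cm^3


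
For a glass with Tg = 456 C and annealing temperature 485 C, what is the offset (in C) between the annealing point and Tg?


Offset = T_anneal - Tg:
  offset = 485 - 456 = 29 C

29 C


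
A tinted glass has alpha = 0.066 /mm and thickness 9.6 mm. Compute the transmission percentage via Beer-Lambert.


Beer-Lambert law: T = exp(-alpha * thickness)
  exponent = -0.066 * 9.6 = -0.6336
  T = exp(-0.6336) = 0.5307
  Percentage = 0.5307 * 100 = 53.07%

53.07%


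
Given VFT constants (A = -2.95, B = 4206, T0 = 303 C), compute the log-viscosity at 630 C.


VFT equation: log(eta) = A + B / (T - T0)
  T - T0 = 630 - 303 = 327
  B / (T - T0) = 4206 / 327 = 12.862
  log(eta) = -2.95 + 12.862 = 9.912

9.912


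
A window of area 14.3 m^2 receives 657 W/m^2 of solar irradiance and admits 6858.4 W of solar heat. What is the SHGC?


Rearrange Q = Area * SHGC * Irradiance:
  SHGC = Q / (Area * Irradiance)
  SHGC = 6858.4 / (14.3 * 657) = 0.73

0.73


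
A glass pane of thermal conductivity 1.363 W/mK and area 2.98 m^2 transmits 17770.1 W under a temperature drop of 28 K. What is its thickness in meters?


Fourier's law: t = k * A * dT / Q
  t = 1.363 * 2.98 * 28 / 17770.1
  t = 113.72872 / 17770.1 = 0.0064 m

0.0064 m


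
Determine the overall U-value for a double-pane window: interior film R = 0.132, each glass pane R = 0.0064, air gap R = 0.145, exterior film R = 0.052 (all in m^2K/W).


Total thermal resistance (series):
  R_total = R_in + R_glass + R_air + R_glass + R_out
  R_total = 0.132 + 0.0064 + 0.145 + 0.0064 + 0.052 = 0.3418 m^2K/W
U-value = 1 / R_total = 1 / 0.3418 = 2.926 W/m^2K

2.926 W/m^2K


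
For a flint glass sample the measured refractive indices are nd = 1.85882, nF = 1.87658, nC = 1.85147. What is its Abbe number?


Abbe number formula: Vd = (nd - 1) / (nF - nC)
  nd - 1 = 1.85882 - 1 = 0.85882
  nF - nC = 1.87658 - 1.85147 = 0.02511
  Vd = 0.85882 / 0.02511 = 34.2

34.2


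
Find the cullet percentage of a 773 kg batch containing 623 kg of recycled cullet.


Cullet ratio = (cullet mass / total batch mass) * 100
  Ratio = 623 / 773 * 100 = 80.6%

80.6%


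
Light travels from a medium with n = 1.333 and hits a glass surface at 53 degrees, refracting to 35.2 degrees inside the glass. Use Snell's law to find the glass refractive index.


Apply Snell's law: n1 * sin(theta1) = n2 * sin(theta2)
  n2 = n1 * sin(theta1) / sin(theta2)
  sin(53) = 0.798636
  sin(35.2) = 0.576432
  n2 = 1.333 * 0.798636 / 0.576432 = 1.8468

1.8468


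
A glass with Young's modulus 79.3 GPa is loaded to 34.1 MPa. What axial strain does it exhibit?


Rearrange E = sigma / epsilon:
  epsilon = sigma / E
  E (MPa) = 79.3 * 1000 = 79300
  epsilon = 34.1 / 79300 = 0.00043

0.00043


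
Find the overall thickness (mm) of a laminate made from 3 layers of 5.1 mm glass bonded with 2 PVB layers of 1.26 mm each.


Total thickness = glass contribution + PVB contribution
  Glass: 3 * 5.1 = 15.3 mm
  PVB: 2 * 1.26 = 2.52 mm
  Total = 15.3 + 2.52 = 17.82 mm

17.82 mm


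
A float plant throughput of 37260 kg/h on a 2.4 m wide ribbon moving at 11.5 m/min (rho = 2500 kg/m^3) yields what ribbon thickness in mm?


Ribbon cross-section from mass balance:
  Volume rate = throughput / density = 37260 / 2500 = 14.904 m^3/h
  thickness = volume rate / (speed * 60 * width), i.e.
  thickness = throughput / (60 * speed * width * density) * 1000
  thickness = 37260 / (60 * 11.5 * 2.4 * 2500) * 1000 = 9.0 mm

9.0 mm


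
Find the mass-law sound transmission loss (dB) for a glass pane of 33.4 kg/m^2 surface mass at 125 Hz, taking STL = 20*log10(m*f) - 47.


Mass law: STL = 20 * log10(m * f) - 47
  m * f = 33.4 * 125 = 4175
  log10(4175) = 3.62066
  STL = 20 * 3.62066 - 47 = 72.4132 - 47 = 25.4 dB

25.4 dB


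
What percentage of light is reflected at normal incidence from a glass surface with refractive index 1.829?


Fresnel reflectance at normal incidence:
  R = ((n - 1)/(n + 1))^2
  (n - 1)/(n + 1) = (1.829 - 1)/(1.829 + 1) = 0.293036
  R = 0.293036^2 = 0.0858701
  R(%) = 0.0858701 * 100 = 8.587%

8.587%


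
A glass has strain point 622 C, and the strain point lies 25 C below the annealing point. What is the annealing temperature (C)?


T_anneal = T_strain + gap:
  T_anneal = 622 + 25 = 647 C

647 C


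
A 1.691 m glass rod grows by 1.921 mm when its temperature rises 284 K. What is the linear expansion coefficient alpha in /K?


Rearrange dL = alpha * L0 * dT for alpha:
  alpha = dL / (L0 * dT)
  alpha = (1.921 / 1000) / (1.691 * 284) = 0.000004 /K = 4 x 10^-6 /K

4 x 10^-6 /K


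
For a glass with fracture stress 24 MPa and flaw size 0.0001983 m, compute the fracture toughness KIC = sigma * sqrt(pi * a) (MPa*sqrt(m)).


Fracture toughness: KIC = sigma * sqrt(pi * a)
  pi * a = pi * 0.0001983 = 0.000622978
  sqrt(pi * a) = 0.02496
  KIC = 24 * 0.02496 = 0.599 MPa*sqrt(m)

0.599 MPa*sqrt(m)


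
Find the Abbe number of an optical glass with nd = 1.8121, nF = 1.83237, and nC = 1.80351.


Abbe number formula: Vd = (nd - 1) / (nF - nC)
  nd - 1 = 1.8121 - 1 = 0.8121
  nF - nC = 1.83237 - 1.80351 = 0.02886
  Vd = 0.8121 / 0.02886 = 28.14

28.14


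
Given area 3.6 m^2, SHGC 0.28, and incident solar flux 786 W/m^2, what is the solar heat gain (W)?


Solar heat gain: Q = Area * SHGC * Irradiance
  Q = 3.6 * 0.28 * 786 = 792.3 W

792.3 W


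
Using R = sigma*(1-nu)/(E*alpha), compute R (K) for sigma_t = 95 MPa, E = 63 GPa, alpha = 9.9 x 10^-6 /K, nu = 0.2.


Thermal shock resistance: R = sigma * (1 - nu) / (E * alpha)
  Numerator = 95 * (1 - 0.2) = 76.0
  Denominator = 63 * 1000 * (9.9 x 10^-6) = 0.6237
  R = 76.0 / 0.6237 = 121.9 K

121.9 K


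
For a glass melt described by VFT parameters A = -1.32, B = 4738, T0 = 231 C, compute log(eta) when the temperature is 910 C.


VFT equation: log(eta) = A + B / (T - T0)
  T - T0 = 910 - 231 = 679
  B / (T - T0) = 4738 / 679 = 6.978
  log(eta) = -1.32 + 6.978 = 5.658

5.658


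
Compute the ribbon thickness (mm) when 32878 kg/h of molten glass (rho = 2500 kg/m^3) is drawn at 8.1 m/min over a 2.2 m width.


Ribbon cross-section from mass balance:
  Volume rate = throughput / density = 32878 / 2500 = 13.1512 m^3/h
  thickness = volume rate / (speed * 60 * width), i.e.
  thickness = throughput / (60 * speed * width * density) * 1000
  thickness = 32878 / (60 * 8.1 * 2.2 * 2500) * 1000 = 12.3 mm

12.3 mm


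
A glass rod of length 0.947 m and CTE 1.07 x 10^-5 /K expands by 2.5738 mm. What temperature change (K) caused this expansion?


Rearrange dL = alpha * L0 * dT for dT:
  dT = dL / (alpha * L0)
  dL (m) = 2.5738 / 1000 = 0.0025738
  dT = 0.0025738 / ((1.07 x 10^-5) * 0.947) = 254.0 K

254.0 K


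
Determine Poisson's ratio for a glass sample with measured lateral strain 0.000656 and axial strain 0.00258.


Poisson's ratio: nu = lateral strain / axial strain
  nu = 0.000656 / 0.00258 = 0.2543

0.2543


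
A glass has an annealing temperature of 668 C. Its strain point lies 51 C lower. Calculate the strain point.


Strain point = annealing point - difference:
  T_strain = 668 - 51 = 617 C

617 C


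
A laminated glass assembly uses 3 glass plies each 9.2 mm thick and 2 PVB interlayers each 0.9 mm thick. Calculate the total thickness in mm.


Total thickness = glass contribution + PVB contribution
  Glass: 3 * 9.2 = 27.6 mm
  PVB: 2 * 0.9 = 1.8 mm
  Total = 27.6 + 1.8 = 29.4 mm

29.4 mm


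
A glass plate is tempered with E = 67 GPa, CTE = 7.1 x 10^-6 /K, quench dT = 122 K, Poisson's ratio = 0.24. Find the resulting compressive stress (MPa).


Tempering stress: sigma = E * alpha * dT / (1 - nu)
  E (MPa) = 67 * 1000 = 67000
  Numerator = 67000 * (7.1 x 10^-6) * 122 = 58.0354
  Denominator = 1 - 0.24 = 0.76
  sigma = 58.0354 / 0.76 = 76.4 MPa

76.4 MPa


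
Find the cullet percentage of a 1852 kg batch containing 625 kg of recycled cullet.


Cullet ratio = (cullet mass / total batch mass) * 100
  Ratio = 625 / 1852 * 100 = 33.75%

33.75%


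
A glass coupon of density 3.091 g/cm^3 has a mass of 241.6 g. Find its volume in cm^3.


Rearrange rho = m / V:
  V = m / rho
  V = 241.6 / 3.091 = 78.162 cm^3

78.162 cm^3


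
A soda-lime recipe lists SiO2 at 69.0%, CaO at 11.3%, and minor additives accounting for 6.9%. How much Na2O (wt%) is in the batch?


Pieces sum to 100%:
  Na2O = 100 - (SiO2 + CaO + others)
  Na2O = 100 - (69.0 + 11.3 + 6.9) = 12.8%

12.8%


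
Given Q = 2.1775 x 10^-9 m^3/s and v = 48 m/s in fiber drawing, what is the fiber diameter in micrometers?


Cross-sectional area from continuity:
  A = Q / v = 2.1775 x 10^-9 / 48 = 4.536458 x 10^-11 m^2
Diameter from circular cross-section:
  d = sqrt(4A / pi) * 10^6 (m -> um)
  d = sqrt(4 * 4.536458 x 10^-11 / pi) * 10^6 = 7.6 um

7.6 um


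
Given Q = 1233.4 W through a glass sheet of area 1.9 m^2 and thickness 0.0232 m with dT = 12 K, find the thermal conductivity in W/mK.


Fourier's law rearranged: k = Q * t / (A * dT)
  Numerator = 1233.4 * 0.0232 = 28.61488
  Denominator = 1.9 * 12 = 22.8
  k = 28.61488 / 22.8 = 1.255 W/mK

1.255 W/mK


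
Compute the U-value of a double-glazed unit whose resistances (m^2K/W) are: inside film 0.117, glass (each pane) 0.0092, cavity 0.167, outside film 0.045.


Total thermal resistance (series):
  R_total = R_in + R_glass + R_air + R_glass + R_out
  R_total = 0.117 + 0.0092 + 0.167 + 0.0092 + 0.045 = 0.3474 m^2K/W
U-value = 1 / R_total = 1 / 0.3474 = 2.879 W/m^2K

2.879 W/m^2K


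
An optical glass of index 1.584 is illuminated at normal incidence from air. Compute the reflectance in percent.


Fresnel reflectance at normal incidence:
  R = ((n - 1)/(n + 1))^2
  (n - 1)/(n + 1) = (1.584 - 1)/(1.584 + 1) = 0.226006
  R = 0.226006^2 = 0.0510787
  R(%) = 0.0510787 * 100 = 5.108%

5.108%


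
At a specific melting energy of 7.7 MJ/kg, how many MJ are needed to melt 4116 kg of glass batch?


Total energy = mass * specific energy
  E = 4116 * 7.7 = 31693.2 MJ

31693.2 MJ


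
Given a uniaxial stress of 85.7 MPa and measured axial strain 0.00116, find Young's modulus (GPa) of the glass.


Young's modulus: E = stress / strain
  E = 85.7 MPa / 0.00116 = 73879.31 MPa
Convert to GPa: 73879.31 / 1000 = 73.88 GPa

73.88 GPa


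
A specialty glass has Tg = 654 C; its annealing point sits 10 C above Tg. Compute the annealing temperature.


The annealing temperature is Tg plus the offset:
  T_anneal = 654 + 10 = 664 C

664 C


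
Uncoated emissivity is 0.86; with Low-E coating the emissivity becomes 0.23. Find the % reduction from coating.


Percentage reduction = (1 - coated/uncoated) * 100
  Ratio = 0.23 / 0.86 = 0.2674
  Reduction = (1 - 0.2674) * 100 = 73.3%

73.3%


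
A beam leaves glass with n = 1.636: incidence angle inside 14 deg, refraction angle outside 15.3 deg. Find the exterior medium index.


Apply Snell's law: n1 * sin(theta1) = n2 * sin(theta2)
  n2 = n1 * sin(theta1) / sin(theta2)
  sin(14) = 0.241922
  sin(15.3) = 0.263873
  n2 = 1.636 * 0.241922 / 0.263873 = 1.4999

1.4999


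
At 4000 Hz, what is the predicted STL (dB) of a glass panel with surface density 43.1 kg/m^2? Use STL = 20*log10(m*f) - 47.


Mass law: STL = 20 * log10(m * f) - 47
  m * f = 43.1 * 4000 = 172400
  log10(172400) = 5.23654
  STL = 20 * 5.23654 - 47 = 104.7308 - 47 = 57.7 dB

57.7 dB


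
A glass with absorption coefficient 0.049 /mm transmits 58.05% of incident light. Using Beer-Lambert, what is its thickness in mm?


Rearrange T = exp(-alpha * thickness):
  thickness = -ln(T) / alpha
  T = 58.05/100 = 0.5805
  ln(T) = -0.54387
  -ln(T) = 0.54387
  thickness = 0.54387 / 0.049 = 11.1 mm

11.1 mm


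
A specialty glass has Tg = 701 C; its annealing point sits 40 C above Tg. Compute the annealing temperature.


The annealing temperature is Tg plus the offset:
  T_anneal = 701 + 40 = 741 C

741 C


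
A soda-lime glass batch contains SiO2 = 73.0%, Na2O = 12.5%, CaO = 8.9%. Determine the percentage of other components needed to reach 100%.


Sum the three major oxides:
  SiO2 + Na2O + CaO = 73.0 + 12.5 + 8.9 = 94.4%
Subtract from 100%:
  Others = 100 - 94.4 = 5.6%

5.6%


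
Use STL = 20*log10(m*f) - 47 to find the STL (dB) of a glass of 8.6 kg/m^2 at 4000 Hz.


Mass law: STL = 20 * log10(m * f) - 47
  m * f = 8.6 * 4000 = 34400
  log10(34400) = 4.53656
  STL = 20 * 4.53656 - 47 = 90.7312 - 47 = 43.7 dB

43.7 dB


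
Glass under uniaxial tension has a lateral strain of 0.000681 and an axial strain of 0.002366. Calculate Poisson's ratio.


Poisson's ratio: nu = lateral strain / axial strain
  nu = 0.000681 / 0.002366 = 0.2878

0.2878


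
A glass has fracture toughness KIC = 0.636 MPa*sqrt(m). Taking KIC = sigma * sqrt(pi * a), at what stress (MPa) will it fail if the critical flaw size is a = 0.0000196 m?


Rearrange KIC = sigma * sqrt(pi * a):
  sigma = KIC / sqrt(pi * a)
  sqrt(pi * 0.0000196) = 0.007847
  sigma = 0.636 / 0.007847 = 81.05 MPa

81.05 MPa


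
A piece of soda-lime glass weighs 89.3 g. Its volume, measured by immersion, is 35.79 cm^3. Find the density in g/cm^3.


Use the definition of density:
  rho = mass / volume
  rho = 89.3 / 35.79 = 2.495 g/cm^3

2.495 g/cm^3


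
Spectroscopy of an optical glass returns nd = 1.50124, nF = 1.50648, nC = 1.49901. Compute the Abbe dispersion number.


Abbe number formula: Vd = (nd - 1) / (nF - nC)
  nd - 1 = 1.50124 - 1 = 0.50124
  nF - nC = 1.50648 - 1.49901 = 0.00747
  Vd = 0.50124 / 0.00747 = 67.1

67.1


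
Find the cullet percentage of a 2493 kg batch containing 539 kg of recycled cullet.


Cullet ratio = (cullet mass / total batch mass) * 100
  Ratio = 539 / 2493 * 100 = 21.62%

21.62%


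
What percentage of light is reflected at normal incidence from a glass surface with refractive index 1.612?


Fresnel reflectance at normal incidence:
  R = ((n - 1)/(n + 1))^2
  (n - 1)/(n + 1) = (1.612 - 1)/(1.612 + 1) = 0.234303
  R = 0.234303^2 = 0.0548979
  R(%) = 0.0548979 * 100 = 5.49%

5.49%


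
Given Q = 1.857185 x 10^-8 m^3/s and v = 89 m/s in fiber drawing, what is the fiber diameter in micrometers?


Cross-sectional area from continuity:
  A = Q / v = 1.857185 x 10^-8 / 89 = 2.086725 x 10^-10 m^2
Diameter from circular cross-section:
  d = sqrt(4A / pi) * 10^6 (m -> um)
  d = sqrt(4 * 2.086725 x 10^-10 / pi) * 10^6 = 16.3 um

16.3 um


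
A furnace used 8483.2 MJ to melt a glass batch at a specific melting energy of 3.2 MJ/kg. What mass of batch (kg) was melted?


Rearrange E = m * s for m:
  m = E / s
  m = 8483.2 / 3.2 = 2651.0 kg

2651.0 kg


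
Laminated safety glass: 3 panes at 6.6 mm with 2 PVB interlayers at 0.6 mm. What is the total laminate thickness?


Total thickness = glass contribution + PVB contribution
  Glass: 3 * 6.6 = 19.8 mm
  PVB: 2 * 0.6 = 1.2 mm
  Total = 19.8 + 1.2 = 21.0 mm

21.0 mm


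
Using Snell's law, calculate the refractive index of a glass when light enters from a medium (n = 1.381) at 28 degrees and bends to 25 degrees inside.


Apply Snell's law: n1 * sin(theta1) = n2 * sin(theta2)
  n2 = n1 * sin(theta1) / sin(theta2)
  sin(28) = 0.469472
  sin(25) = 0.422618
  n2 = 1.381 * 0.469472 / 0.422618 = 1.5341

1.5341


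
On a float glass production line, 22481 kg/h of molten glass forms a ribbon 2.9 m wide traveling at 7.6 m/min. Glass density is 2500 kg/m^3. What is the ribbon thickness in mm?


Ribbon cross-section from mass balance:
  Volume rate = throughput / density = 22481 / 2500 = 8.9924 m^3/h
  thickness = volume rate / (speed * 60 * width), i.e.
  thickness = throughput / (60 * speed * width * density) * 1000
  thickness = 22481 / (60 * 7.6 * 2.9 * 2500) * 1000 = 6.8 mm

6.8 mm


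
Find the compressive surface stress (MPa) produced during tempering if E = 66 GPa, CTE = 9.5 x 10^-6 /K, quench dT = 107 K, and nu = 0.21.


Tempering stress: sigma = E * alpha * dT / (1 - nu)
  E (MPa) = 66 * 1000 = 66000
  Numerator = 66000 * (9.5 x 10^-6) * 107 = 67.089
  Denominator = 1 - 0.21 = 0.79
  sigma = 67.089 / 0.79 = 84.9 MPa

84.9 MPa


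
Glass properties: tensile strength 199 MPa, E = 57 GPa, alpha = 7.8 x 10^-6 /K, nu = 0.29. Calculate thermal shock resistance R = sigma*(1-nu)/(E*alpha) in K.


Thermal shock resistance: R = sigma * (1 - nu) / (E * alpha)
  Numerator = 199 * (1 - 0.29) = 141.29
  Denominator = 57 * 1000 * (7.8 x 10^-6) = 0.4446
  R = 141.29 / 0.4446 = 317.8 K

317.8 K


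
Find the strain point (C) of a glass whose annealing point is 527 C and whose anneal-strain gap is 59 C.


Strain point = annealing point - difference:
  T_strain = 527 - 59 = 468 C

468 C


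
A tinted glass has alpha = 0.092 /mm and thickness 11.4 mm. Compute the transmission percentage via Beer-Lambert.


Beer-Lambert law: T = exp(-alpha * thickness)
  exponent = -0.092 * 11.4 = -1.0488
  T = exp(-1.0488) = 0.3504
  Percentage = 0.3504 * 100 = 35.04%

35.04%


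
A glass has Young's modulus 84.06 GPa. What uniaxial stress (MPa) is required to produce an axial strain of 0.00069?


Rearrange E = sigma / epsilon:
  sigma = E * epsilon
  E (MPa) = 84.06 * 1000 = 84060
  sigma = 84060 * 0.00069 = 58.0 MPa

58.0 MPa


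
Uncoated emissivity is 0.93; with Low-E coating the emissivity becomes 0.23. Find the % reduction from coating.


Percentage reduction = (1 - coated/uncoated) * 100
  Ratio = 0.23 / 0.93 = 0.2473
  Reduction = (1 - 0.2473) * 100 = 75.3%

75.3%


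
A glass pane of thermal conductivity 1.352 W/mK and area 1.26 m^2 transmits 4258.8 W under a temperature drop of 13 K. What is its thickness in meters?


Fourier's law: t = k * A * dT / Q
  t = 1.352 * 1.26 * 13 / 4258.8
  t = 22.14576 / 4258.8 = 0.0052 m

0.0052 m


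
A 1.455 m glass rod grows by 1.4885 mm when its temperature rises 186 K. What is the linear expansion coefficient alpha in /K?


Rearrange dL = alpha * L0 * dT for alpha:
  alpha = dL / (L0 * dT)
  alpha = (1.4885 / 1000) / (1.455 * 186) = 0.0000055 /K = 5.5 x 10^-6 /K

5.5 x 10^-6 /K


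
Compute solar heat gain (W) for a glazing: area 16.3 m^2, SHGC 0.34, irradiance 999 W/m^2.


Solar heat gain: Q = Area * SHGC * Irradiance
  Q = 16.3 * 0.34 * 999 = 5536.5 W

5536.5 W


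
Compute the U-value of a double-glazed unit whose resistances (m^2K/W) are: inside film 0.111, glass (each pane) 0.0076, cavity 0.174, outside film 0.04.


Total thermal resistance (series):
  R_total = R_in + R_glass + R_air + R_glass + R_out
  R_total = 0.111 + 0.0076 + 0.174 + 0.0076 + 0.04 = 0.3402 m^2K/W
U-value = 1 / R_total = 1 / 0.3402 = 2.939 W/m^2K

2.939 W/m^2K


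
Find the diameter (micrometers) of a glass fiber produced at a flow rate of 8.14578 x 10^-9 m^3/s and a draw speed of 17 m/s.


Cross-sectional area from continuity:
  A = Q / v = 8.14578 x 10^-9 / 17 = 4.791635 x 10^-10 m^2
Diameter from circular cross-section:
  d = sqrt(4A / pi) * 10^6 (m -> um)
  d = sqrt(4 * 4.791635 x 10^-10 / pi) * 10^6 = 24.7 um

24.7 um


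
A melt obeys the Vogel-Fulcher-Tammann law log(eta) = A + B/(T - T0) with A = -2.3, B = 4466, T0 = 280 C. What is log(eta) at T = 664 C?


VFT equation: log(eta) = A + B / (T - T0)
  T - T0 = 664 - 280 = 384
  B / (T - T0) = 4466 / 384 = 11.63
  log(eta) = -2.3 + 11.63 = 9.33

9.33


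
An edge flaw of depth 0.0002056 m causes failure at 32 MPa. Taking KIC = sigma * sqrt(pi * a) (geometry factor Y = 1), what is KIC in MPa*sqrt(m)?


Fracture toughness: KIC = sigma * sqrt(pi * a)
  pi * a = pi * 0.0002056 = 0.000645911
  sqrt(pi * a) = 0.025415
  KIC = 32 * 0.025415 = 0.813 MPa*sqrt(m)

0.813 MPa*sqrt(m)


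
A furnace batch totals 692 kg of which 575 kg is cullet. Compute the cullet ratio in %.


Cullet ratio = (cullet mass / total batch mass) * 100
  Ratio = 575 / 692 * 100 = 83.09%

83.09%


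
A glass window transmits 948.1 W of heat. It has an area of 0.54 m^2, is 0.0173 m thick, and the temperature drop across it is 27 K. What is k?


Fourier's law rearranged: k = Q * t / (A * dT)
  Numerator = 948.1 * 0.0173 = 16.40213
  Denominator = 0.54 * 27 = 14.58
  k = 16.40213 / 14.58 = 1.125 W/mK

1.125 W/mK


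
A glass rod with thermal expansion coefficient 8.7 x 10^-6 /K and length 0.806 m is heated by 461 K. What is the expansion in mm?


Thermal expansion formula: dL = alpha * L0 * dT
  dL = (8.7 x 10^-6) * 0.806 * 461 = 0.00323262 m
Convert to mm: 0.00323262 * 1000 = 3.2326 mm

3.2326 mm


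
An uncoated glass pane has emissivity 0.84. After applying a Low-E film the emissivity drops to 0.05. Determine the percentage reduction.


Percentage reduction = (1 - coated/uncoated) * 100
  Ratio = 0.05 / 0.84 = 0.0595
  Reduction = (1 - 0.0595) * 100 = 94.0%

94.0%


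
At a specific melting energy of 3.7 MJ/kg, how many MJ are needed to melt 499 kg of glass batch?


Total energy = mass * specific energy
  E = 499 * 3.7 = 1846.3 MJ

1846.3 MJ


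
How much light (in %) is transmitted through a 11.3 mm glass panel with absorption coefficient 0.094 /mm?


Beer-Lambert law: T = exp(-alpha * thickness)
  exponent = -0.094 * 11.3 = -1.0622
  T = exp(-1.0622) = 0.3457
  Percentage = 0.3457 * 100 = 34.57%

34.57%


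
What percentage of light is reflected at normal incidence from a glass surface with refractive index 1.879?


Fresnel reflectance at normal incidence:
  R = ((n - 1)/(n + 1))^2
  (n - 1)/(n + 1) = (1.879 - 1)/(1.879 + 1) = 0.305314
  R = 0.305314^2 = 0.0932166
  R(%) = 0.0932166 * 100 = 9.322%

9.322%


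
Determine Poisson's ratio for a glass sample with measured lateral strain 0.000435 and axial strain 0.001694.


Poisson's ratio: nu = lateral strain / axial strain
  nu = 0.000435 / 0.001694 = 0.2568

0.2568


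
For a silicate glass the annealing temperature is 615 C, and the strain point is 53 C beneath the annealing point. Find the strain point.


Strain point = annealing point - difference:
  T_strain = 615 - 53 = 562 C

562 C


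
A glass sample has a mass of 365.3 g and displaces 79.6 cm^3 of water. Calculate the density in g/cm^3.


Use the definition of density:
  rho = mass / volume
  rho = 365.3 / 79.6 = 4.589 g/cm^3

4.589 g/cm^3


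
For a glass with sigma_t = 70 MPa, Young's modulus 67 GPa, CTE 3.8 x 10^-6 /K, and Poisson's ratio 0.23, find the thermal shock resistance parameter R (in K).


Thermal shock resistance: R = sigma * (1 - nu) / (E * alpha)
  Numerator = 70 * (1 - 0.23) = 53.9
  Denominator = 67 * 1000 * (3.8 x 10^-6) = 0.2546
  R = 53.9 / 0.2546 = 211.7 K

211.7 K


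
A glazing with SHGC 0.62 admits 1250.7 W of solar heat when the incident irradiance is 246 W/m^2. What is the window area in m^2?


Rearrange Q = Area * SHGC * Irradiance:
  Area = Q / (SHGC * Irradiance)
  Area = 1250.7 / (0.62 * 246) = 8.2 m^2

8.2 m^2


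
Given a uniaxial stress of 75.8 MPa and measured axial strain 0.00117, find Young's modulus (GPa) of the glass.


Young's modulus: E = stress / strain
  E = 75.8 MPa / 0.00117 = 64786.32 MPa
Convert to GPa: 64786.32 / 1000 = 64.79 GPa

64.79 GPa


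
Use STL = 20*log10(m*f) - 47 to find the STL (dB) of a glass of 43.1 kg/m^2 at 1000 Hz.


Mass law: STL = 20 * log10(m * f) - 47
  m * f = 43.1 * 1000 = 43100
  log10(43100) = 4.63448
  STL = 20 * 4.63448 - 47 = 92.6896 - 47 = 45.7 dB

45.7 dB


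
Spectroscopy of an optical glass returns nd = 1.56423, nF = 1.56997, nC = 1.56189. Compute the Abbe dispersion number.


Abbe number formula: Vd = (nd - 1) / (nF - nC)
  nd - 1 = 1.56423 - 1 = 0.56423
  nF - nC = 1.56997 - 1.56189 = 0.00808
  Vd = 0.56423 / 0.00808 = 69.83

69.83
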